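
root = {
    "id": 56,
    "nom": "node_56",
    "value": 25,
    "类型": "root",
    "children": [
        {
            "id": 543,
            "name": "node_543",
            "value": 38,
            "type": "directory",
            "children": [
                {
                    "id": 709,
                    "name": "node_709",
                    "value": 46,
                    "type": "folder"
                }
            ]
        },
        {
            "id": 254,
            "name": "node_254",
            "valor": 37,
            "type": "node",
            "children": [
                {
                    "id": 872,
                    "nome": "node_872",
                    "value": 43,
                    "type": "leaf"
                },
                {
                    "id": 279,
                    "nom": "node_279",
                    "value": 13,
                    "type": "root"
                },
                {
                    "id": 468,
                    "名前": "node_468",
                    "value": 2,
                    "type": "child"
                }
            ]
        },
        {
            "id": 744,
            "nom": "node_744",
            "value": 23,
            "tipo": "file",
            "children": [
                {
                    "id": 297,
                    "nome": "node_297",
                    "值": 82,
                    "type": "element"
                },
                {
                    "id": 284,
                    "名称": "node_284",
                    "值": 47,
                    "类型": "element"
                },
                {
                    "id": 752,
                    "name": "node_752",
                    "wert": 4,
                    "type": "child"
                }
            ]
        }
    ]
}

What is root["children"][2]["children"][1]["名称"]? "node_284"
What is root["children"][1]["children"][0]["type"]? "leaf"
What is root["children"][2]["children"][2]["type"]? "child"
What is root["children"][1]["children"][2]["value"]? 2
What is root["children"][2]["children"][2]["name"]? "node_752"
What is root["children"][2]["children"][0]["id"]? 297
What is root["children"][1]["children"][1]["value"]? 13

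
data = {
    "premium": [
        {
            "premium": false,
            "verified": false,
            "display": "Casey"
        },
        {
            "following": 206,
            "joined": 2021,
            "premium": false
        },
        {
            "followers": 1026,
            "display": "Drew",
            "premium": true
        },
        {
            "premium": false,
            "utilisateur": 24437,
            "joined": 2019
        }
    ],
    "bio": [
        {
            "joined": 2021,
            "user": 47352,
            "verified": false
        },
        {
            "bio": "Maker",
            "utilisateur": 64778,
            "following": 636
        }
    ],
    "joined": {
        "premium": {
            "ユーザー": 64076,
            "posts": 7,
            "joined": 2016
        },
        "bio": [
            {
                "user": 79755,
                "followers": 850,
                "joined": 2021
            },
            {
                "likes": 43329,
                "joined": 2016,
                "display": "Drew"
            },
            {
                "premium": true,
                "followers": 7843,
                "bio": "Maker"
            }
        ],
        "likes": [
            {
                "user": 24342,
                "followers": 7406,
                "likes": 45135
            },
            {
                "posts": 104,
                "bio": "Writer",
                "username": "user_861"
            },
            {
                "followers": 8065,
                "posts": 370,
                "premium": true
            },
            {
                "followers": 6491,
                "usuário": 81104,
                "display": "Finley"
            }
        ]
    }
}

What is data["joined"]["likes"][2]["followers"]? 8065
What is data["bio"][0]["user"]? 47352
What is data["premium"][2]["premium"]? True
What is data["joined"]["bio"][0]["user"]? 79755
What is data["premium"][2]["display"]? "Drew"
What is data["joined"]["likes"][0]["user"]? 24342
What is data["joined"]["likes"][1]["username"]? "user_861"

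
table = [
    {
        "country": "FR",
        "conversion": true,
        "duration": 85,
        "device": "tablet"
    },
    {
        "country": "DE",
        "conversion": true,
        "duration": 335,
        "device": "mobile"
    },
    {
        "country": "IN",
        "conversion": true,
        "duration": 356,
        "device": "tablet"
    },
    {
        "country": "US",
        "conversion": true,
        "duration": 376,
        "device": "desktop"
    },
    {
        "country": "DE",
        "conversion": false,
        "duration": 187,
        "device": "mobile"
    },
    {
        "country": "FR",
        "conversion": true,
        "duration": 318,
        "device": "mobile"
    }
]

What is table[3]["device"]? "desktop"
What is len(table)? 6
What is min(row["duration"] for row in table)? 85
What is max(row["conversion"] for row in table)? True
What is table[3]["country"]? "US"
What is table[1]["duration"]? 335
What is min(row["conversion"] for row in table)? False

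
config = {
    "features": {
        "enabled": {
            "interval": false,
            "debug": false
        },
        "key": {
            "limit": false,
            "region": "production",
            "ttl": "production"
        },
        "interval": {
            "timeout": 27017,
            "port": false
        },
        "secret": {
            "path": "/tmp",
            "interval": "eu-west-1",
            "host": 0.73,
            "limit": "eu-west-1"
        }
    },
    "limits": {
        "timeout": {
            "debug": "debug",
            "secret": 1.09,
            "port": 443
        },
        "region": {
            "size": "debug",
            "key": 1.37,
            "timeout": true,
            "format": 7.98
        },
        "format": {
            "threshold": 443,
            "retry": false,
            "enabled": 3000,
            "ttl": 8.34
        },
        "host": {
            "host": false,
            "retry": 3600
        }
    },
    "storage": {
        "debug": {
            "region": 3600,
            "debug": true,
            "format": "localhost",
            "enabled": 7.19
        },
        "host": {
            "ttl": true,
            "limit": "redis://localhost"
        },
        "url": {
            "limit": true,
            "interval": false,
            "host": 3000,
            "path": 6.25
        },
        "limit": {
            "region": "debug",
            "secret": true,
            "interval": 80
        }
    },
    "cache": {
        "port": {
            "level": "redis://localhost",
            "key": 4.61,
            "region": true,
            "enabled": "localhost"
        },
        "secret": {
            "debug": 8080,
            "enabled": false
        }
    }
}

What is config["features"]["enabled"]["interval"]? False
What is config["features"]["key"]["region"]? "production"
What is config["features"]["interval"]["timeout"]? 27017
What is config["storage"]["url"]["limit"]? True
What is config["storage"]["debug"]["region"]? 3600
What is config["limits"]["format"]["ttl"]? 8.34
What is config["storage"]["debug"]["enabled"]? 7.19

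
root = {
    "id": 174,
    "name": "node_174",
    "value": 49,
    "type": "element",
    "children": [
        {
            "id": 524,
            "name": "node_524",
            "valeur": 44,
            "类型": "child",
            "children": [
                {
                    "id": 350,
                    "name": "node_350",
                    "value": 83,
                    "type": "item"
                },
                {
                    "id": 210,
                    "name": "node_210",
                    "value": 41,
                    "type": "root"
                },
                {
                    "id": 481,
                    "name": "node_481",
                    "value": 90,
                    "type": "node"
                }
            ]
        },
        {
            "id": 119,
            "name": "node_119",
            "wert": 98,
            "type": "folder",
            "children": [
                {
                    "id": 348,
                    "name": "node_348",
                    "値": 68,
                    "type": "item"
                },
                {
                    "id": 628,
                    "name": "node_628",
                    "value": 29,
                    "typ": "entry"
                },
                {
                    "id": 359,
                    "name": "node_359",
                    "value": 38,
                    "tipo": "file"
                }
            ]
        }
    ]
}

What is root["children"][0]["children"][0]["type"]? "item"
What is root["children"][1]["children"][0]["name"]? "node_348"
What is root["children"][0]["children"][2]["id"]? 481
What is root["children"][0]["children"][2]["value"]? 90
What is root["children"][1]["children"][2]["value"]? 38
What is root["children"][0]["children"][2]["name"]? "node_481"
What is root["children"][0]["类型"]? "child"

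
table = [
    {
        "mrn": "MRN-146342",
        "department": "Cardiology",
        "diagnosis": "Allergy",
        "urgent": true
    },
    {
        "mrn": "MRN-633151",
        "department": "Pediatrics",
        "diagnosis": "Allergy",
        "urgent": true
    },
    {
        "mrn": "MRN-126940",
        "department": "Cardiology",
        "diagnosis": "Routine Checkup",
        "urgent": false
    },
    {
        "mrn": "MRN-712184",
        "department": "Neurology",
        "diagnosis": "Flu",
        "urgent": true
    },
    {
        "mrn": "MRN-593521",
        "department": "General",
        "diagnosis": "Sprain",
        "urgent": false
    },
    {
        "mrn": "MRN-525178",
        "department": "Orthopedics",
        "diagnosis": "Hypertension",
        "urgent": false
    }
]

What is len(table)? 6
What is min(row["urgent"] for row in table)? False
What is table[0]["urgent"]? True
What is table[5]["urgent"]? False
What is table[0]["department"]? "Cardiology"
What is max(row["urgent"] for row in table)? True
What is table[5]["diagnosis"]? "Hypertension"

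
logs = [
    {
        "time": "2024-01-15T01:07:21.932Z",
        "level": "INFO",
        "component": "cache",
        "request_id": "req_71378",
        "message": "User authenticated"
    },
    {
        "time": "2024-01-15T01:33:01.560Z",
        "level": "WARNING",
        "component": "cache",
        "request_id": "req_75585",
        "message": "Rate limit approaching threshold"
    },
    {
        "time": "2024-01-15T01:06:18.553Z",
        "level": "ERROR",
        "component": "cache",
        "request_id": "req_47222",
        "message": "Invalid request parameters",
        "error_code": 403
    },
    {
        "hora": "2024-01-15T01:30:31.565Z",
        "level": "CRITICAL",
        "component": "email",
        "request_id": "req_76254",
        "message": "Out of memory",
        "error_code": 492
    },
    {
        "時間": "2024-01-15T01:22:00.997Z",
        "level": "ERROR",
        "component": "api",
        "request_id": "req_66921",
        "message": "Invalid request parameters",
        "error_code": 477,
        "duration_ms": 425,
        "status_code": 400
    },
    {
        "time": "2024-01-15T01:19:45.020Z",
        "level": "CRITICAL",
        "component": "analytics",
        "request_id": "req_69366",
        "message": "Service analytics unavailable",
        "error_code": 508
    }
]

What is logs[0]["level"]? "INFO"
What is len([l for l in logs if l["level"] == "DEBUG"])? 0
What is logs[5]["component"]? "analytics"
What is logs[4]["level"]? "ERROR"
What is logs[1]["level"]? "WARNING"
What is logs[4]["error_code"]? 477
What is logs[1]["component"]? "cache"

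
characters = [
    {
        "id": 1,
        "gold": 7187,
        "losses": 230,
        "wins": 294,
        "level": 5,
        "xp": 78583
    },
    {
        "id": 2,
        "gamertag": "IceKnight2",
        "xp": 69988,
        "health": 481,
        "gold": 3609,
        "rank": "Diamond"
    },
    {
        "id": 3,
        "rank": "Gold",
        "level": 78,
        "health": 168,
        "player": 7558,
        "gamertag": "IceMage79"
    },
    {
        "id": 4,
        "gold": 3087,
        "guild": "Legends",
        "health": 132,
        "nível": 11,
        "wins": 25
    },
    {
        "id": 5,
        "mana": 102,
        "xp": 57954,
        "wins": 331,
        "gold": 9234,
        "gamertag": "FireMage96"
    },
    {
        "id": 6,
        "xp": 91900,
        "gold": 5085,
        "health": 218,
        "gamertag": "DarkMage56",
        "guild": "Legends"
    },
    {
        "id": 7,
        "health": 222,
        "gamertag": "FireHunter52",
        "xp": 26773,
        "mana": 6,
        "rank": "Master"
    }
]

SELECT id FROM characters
[1, 2, 3, 4, 5, 6, 7]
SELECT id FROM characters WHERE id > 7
[]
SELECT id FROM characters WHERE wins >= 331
[5]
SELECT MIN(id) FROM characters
1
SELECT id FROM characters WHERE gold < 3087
[]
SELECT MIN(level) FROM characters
5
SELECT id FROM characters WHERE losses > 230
[]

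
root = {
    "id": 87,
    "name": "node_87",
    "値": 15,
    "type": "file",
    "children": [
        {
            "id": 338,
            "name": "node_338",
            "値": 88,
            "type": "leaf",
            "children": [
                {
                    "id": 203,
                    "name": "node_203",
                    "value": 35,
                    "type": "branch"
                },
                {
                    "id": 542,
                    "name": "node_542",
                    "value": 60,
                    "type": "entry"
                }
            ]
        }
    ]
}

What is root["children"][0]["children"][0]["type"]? "branch"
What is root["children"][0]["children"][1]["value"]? 60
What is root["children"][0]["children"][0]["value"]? 35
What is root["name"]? "node_87"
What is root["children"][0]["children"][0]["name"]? "node_203"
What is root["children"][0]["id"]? 338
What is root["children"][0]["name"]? "node_338"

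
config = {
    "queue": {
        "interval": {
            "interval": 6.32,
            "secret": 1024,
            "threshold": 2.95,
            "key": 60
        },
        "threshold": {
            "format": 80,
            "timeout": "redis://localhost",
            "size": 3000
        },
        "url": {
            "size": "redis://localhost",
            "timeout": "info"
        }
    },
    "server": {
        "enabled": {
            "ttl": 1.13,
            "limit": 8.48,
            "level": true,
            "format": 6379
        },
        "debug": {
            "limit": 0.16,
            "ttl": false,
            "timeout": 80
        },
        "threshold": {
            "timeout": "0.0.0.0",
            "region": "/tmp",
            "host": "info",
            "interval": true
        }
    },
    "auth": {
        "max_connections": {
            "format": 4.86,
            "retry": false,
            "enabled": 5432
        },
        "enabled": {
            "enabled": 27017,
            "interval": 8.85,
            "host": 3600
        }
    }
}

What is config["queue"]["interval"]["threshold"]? 2.95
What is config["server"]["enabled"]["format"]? 6379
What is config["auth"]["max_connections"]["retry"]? False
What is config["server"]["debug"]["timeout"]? 80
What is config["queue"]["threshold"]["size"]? 3000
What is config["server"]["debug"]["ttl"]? False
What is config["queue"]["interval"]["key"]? 60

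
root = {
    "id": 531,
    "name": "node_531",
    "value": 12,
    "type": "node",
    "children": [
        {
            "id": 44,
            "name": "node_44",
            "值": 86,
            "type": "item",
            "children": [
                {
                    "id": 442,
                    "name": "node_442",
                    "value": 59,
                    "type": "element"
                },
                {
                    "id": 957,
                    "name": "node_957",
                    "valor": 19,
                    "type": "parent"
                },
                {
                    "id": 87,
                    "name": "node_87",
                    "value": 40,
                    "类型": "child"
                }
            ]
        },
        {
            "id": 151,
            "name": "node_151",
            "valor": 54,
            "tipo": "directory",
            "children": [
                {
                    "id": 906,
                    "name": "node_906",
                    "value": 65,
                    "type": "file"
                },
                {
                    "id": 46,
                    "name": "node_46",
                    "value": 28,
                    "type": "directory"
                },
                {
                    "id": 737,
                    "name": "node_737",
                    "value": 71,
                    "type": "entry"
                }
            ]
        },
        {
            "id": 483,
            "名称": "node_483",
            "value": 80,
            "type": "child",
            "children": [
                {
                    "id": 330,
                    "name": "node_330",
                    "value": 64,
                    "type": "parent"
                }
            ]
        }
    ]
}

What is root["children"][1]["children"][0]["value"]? 65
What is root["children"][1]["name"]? "node_151"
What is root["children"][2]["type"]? "child"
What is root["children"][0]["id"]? 44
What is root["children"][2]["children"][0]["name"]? "node_330"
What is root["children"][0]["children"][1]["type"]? "parent"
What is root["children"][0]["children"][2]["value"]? 40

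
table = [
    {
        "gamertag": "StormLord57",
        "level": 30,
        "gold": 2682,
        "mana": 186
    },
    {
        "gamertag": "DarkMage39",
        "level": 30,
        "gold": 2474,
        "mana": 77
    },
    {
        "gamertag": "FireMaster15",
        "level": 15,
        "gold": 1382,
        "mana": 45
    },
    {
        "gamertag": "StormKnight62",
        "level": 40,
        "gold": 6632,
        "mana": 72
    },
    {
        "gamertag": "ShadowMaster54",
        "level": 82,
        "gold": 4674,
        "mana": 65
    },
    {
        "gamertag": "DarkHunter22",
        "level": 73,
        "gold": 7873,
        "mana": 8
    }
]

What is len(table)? 6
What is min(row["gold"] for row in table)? 1382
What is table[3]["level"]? 40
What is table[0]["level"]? 30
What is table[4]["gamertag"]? "ShadowMaster54"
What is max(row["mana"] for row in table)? 186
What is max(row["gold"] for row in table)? 7873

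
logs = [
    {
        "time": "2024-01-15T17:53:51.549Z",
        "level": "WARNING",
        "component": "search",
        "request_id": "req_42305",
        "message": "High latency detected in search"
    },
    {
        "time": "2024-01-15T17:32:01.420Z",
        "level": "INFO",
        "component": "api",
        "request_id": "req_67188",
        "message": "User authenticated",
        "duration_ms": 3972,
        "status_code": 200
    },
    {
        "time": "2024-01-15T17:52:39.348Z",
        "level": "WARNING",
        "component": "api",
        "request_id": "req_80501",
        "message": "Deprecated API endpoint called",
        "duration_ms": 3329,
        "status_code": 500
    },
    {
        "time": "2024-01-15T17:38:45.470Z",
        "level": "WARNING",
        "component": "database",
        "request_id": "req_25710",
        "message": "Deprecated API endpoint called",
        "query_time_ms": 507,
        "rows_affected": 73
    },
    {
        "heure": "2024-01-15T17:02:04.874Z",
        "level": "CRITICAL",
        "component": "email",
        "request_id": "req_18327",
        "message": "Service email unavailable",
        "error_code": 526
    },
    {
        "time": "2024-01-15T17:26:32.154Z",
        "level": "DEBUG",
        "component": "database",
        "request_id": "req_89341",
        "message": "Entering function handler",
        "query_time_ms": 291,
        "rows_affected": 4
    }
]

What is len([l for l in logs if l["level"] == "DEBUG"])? 1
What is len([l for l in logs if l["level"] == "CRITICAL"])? 1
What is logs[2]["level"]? "WARNING"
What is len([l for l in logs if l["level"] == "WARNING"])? 3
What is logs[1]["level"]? "INFO"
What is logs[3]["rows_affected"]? 73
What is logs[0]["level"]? "WARNING"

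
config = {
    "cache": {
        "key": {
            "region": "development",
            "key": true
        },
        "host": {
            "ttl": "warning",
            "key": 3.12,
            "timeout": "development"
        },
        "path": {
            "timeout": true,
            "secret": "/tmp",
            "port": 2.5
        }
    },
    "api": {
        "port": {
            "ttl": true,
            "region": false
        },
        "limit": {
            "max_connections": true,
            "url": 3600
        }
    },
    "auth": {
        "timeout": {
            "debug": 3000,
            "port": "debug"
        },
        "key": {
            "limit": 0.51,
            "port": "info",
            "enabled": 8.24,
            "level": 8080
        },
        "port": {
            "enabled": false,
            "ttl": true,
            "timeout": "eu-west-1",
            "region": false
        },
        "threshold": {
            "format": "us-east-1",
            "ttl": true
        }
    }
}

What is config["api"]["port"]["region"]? False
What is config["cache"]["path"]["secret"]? "/tmp"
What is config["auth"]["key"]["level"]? 8080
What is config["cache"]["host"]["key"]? 3.12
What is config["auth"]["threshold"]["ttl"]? True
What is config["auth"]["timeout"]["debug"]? 3000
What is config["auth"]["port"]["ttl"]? True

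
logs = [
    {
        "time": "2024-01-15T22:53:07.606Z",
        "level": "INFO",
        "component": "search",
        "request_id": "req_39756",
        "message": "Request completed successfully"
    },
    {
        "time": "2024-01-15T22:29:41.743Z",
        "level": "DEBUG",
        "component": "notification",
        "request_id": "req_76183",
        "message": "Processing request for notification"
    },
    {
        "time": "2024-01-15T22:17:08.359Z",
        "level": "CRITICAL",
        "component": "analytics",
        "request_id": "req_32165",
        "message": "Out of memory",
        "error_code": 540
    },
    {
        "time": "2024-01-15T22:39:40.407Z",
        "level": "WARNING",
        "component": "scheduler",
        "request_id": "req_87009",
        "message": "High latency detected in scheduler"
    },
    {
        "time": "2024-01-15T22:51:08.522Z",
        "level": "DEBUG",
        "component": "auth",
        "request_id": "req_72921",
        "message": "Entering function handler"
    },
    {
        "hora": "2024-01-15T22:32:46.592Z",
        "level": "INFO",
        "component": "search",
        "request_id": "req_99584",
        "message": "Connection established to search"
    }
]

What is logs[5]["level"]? "INFO"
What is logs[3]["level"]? "WARNING"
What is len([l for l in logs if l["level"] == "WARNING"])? 1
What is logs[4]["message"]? "Entering function handler"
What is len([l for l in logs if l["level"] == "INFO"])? 2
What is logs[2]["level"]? "CRITICAL"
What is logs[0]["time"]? "2024-01-15T22:53:07.606Z"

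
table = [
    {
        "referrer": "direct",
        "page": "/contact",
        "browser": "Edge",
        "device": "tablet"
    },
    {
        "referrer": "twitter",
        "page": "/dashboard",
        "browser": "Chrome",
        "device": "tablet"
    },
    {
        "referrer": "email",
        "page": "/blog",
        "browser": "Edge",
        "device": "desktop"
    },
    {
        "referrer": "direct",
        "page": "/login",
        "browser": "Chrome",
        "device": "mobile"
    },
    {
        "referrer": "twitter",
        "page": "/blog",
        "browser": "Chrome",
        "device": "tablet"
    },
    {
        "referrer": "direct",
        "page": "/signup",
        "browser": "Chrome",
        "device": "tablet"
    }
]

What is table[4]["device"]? "tablet"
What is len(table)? 6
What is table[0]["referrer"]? "direct"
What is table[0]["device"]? "tablet"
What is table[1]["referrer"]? "twitter"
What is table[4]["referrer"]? "twitter"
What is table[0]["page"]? "/contact"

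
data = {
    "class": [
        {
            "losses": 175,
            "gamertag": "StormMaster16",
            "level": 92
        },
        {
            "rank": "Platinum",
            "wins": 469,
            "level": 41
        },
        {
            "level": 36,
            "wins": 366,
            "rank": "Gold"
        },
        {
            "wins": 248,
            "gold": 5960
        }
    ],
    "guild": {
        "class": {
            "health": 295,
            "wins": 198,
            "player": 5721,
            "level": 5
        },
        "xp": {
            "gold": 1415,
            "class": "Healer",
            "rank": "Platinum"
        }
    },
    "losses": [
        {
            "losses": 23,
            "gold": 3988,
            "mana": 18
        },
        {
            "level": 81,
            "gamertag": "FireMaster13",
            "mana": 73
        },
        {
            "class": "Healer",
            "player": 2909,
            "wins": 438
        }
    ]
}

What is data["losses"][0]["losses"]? 23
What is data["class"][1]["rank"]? "Platinum"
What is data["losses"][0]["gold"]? 3988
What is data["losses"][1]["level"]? 81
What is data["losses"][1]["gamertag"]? "FireMaster13"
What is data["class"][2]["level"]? 36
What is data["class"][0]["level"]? 92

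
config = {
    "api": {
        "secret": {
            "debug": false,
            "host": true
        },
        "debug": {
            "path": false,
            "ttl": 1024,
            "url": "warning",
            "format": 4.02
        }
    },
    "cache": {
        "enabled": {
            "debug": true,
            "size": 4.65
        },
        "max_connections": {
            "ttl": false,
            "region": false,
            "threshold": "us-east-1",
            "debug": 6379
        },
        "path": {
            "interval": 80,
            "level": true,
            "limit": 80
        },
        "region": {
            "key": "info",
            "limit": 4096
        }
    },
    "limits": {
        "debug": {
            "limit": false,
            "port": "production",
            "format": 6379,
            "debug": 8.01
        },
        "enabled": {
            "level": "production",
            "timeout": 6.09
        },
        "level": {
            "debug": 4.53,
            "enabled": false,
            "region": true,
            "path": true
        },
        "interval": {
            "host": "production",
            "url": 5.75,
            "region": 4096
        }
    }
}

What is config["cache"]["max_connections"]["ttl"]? False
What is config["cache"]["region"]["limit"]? 4096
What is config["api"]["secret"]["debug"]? False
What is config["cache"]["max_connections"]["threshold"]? "us-east-1"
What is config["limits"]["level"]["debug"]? 4.53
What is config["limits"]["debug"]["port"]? "production"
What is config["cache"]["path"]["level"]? True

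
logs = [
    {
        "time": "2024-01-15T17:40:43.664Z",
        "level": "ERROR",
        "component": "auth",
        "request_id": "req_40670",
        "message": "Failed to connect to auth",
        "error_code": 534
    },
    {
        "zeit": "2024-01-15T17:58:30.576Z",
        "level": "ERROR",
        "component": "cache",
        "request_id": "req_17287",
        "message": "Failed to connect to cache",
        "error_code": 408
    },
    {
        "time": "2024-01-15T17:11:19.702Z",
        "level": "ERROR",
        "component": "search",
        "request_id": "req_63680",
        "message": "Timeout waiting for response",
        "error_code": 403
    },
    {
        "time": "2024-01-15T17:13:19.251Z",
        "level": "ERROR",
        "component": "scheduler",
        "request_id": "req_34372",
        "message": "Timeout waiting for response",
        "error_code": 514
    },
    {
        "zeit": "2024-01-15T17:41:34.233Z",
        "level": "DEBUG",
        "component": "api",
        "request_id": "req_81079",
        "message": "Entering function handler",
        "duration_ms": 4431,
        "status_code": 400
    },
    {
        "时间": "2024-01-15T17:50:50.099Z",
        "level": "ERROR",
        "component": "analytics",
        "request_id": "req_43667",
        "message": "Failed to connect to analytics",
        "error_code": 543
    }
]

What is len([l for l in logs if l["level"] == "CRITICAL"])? 0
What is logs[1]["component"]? "cache"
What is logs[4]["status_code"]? 400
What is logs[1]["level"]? "ERROR"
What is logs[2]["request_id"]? "req_63680"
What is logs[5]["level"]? "ERROR"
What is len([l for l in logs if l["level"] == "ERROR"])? 5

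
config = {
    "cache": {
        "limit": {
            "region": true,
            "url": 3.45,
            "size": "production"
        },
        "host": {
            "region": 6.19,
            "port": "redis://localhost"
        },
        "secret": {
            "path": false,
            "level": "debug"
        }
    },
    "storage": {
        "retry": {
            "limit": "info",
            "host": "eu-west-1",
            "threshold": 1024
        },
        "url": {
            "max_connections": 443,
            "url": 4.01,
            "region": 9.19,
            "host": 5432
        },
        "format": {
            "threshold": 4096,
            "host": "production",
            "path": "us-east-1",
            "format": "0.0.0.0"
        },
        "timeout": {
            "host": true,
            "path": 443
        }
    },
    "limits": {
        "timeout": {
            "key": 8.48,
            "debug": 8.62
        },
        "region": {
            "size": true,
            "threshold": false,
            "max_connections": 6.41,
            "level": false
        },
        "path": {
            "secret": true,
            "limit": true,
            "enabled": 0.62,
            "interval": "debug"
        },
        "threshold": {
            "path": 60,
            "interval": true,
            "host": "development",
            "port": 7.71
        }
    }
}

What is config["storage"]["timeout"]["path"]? 443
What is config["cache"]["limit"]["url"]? 3.45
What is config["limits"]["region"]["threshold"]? False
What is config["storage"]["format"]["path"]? "us-east-1"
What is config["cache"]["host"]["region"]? 6.19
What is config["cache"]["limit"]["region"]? True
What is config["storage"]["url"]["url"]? 4.01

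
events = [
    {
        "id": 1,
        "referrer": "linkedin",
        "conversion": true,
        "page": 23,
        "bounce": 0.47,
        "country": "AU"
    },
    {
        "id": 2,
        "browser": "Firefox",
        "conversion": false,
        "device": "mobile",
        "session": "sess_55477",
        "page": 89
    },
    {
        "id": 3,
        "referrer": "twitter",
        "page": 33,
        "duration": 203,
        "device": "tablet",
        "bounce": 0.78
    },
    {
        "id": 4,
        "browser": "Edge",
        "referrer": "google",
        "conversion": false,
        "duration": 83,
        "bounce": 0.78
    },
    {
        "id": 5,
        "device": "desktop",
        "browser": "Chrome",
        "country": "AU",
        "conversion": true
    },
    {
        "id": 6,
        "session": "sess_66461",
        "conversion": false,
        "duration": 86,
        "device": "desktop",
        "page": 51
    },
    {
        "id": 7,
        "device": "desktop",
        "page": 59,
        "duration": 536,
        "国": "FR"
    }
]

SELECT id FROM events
[1, 2, 3, 4, 5, 6, 7]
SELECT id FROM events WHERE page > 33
[2, 6, 7]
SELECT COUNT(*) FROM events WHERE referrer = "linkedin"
1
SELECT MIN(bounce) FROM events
0.47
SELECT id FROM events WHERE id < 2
[1]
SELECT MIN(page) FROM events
23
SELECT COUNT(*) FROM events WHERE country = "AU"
2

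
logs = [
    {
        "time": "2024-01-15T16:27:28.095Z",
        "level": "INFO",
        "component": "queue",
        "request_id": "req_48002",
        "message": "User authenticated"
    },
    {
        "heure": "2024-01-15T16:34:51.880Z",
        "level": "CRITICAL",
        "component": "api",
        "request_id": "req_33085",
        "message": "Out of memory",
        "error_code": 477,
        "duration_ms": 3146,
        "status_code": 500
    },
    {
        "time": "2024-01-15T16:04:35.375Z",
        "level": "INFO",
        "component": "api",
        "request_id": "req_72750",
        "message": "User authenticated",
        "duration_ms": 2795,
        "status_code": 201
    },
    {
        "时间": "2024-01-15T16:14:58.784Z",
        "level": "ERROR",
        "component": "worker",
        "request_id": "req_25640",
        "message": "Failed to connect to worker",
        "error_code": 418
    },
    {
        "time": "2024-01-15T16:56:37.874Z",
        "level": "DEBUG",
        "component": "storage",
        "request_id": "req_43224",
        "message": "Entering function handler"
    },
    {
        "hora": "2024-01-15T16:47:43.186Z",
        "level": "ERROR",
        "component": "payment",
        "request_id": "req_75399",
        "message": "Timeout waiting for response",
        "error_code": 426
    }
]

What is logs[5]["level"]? "ERROR"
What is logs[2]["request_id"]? "req_72750"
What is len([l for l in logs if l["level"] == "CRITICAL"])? 1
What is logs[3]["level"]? "ERROR"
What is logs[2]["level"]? "INFO"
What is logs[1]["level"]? "CRITICAL"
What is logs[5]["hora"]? "2024-01-15T16:47:43.186Z"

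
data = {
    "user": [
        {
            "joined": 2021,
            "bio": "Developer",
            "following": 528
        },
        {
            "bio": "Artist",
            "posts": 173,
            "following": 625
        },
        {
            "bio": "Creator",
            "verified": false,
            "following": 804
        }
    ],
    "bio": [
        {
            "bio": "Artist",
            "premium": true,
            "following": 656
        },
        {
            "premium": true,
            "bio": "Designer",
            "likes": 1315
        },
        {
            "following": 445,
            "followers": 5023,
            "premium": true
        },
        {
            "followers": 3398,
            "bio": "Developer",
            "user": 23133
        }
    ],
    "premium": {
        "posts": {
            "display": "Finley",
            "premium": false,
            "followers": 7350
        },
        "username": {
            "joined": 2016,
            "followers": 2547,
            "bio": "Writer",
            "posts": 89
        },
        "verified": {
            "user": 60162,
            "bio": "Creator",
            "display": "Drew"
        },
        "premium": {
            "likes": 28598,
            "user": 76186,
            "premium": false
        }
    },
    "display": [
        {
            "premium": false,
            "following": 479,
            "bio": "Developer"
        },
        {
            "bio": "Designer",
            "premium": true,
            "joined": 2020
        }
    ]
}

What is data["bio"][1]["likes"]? 1315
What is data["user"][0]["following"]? 528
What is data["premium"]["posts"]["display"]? "Finley"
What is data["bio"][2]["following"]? 445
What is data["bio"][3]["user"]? 23133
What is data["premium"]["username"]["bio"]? "Writer"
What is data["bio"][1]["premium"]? True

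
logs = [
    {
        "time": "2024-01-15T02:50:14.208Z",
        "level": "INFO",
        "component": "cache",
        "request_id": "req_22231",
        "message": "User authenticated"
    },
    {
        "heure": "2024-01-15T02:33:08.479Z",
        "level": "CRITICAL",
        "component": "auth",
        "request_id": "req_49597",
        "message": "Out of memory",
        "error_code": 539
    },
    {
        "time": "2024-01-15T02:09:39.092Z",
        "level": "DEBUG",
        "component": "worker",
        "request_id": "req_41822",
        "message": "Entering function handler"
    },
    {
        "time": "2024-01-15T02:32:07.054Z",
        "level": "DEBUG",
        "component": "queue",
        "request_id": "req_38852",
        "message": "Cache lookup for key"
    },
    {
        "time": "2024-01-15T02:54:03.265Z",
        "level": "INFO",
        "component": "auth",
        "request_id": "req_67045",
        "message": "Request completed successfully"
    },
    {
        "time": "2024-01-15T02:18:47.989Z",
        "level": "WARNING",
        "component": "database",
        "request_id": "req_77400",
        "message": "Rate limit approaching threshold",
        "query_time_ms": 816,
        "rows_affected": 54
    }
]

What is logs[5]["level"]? "WARNING"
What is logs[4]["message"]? "Request completed successfully"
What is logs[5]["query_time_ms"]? 816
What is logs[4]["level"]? "INFO"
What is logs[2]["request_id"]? "req_41822"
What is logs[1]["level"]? "CRITICAL"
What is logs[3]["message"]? "Cache lookup for key"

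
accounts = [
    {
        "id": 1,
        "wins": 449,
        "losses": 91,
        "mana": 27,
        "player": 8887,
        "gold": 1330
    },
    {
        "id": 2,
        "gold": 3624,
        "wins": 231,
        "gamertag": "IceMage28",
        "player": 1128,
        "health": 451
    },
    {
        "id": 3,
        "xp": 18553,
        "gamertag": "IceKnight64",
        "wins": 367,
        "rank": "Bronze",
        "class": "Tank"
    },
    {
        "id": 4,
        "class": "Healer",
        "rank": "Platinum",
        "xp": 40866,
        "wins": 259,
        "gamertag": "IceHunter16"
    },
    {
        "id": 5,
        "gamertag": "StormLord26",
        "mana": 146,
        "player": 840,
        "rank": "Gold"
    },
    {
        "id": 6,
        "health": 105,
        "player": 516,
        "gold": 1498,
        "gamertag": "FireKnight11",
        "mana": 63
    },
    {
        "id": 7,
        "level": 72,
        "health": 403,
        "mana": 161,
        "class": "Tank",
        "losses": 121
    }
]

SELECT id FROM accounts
[1, 2, 3, 4, 5, 6, 7]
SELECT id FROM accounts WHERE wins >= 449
[1]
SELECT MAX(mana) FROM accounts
161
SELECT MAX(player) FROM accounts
8887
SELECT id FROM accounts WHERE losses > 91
[7]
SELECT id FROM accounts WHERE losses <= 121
[1, 7]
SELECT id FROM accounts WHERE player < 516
[]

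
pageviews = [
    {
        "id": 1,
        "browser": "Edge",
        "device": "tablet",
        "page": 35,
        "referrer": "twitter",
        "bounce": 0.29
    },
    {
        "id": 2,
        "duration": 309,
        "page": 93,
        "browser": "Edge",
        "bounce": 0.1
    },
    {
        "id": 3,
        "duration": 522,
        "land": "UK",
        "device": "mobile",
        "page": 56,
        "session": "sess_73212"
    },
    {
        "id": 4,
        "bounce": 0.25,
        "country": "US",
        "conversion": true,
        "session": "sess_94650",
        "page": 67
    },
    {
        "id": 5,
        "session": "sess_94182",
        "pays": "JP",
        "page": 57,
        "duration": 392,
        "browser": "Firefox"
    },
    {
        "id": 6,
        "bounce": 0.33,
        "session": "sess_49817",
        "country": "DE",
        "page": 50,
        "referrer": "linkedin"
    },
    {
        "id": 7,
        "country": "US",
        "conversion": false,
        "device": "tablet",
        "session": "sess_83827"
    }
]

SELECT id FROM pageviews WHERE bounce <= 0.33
[1, 2, 4, 6]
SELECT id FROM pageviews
[1, 2, 3, 4, 5, 6, 7]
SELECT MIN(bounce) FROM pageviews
0.1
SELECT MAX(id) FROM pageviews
7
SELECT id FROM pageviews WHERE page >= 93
[2]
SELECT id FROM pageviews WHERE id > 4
[5, 6, 7]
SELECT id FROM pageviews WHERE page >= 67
[2, 4]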